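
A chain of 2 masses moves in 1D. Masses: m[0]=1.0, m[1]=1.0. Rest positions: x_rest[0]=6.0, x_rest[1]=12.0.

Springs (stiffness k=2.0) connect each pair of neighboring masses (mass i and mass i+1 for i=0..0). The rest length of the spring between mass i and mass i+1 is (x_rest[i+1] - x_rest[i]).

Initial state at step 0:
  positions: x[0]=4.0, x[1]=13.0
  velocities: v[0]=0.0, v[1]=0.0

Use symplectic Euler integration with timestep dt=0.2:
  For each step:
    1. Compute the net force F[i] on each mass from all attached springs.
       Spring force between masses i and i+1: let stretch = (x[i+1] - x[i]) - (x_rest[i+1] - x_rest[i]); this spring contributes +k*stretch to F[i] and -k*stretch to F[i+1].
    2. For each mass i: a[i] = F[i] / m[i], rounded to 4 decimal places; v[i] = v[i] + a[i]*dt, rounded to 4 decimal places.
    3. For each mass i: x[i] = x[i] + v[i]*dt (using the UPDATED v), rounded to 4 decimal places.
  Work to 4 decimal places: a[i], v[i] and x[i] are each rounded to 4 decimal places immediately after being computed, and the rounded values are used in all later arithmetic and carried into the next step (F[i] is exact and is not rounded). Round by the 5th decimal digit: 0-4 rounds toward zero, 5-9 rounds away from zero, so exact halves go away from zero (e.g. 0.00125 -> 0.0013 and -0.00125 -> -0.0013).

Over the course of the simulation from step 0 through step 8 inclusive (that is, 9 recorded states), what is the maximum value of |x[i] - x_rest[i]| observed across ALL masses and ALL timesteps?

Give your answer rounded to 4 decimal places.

Step 0: x=[4.0000 13.0000] v=[0.0000 0.0000]
Step 1: x=[4.2400 12.7600] v=[1.2000 -1.2000]
Step 2: x=[4.6816 12.3184] v=[2.2080 -2.2080]
Step 3: x=[5.2541 11.7459] v=[2.8627 -2.8627]
Step 4: x=[5.8660 11.1340] v=[3.0594 -3.0594]
Step 5: x=[6.4193 10.5807] v=[2.7666 -2.7666]
Step 6: x=[6.8255 10.1745] v=[2.0312 -2.0312]
Step 7: x=[7.0197 9.9803] v=[0.9708 -0.9708]
Step 8: x=[6.9707 10.0293] v=[-0.2450 0.2450]
Max displacement = 2.0197

Answer: 2.0197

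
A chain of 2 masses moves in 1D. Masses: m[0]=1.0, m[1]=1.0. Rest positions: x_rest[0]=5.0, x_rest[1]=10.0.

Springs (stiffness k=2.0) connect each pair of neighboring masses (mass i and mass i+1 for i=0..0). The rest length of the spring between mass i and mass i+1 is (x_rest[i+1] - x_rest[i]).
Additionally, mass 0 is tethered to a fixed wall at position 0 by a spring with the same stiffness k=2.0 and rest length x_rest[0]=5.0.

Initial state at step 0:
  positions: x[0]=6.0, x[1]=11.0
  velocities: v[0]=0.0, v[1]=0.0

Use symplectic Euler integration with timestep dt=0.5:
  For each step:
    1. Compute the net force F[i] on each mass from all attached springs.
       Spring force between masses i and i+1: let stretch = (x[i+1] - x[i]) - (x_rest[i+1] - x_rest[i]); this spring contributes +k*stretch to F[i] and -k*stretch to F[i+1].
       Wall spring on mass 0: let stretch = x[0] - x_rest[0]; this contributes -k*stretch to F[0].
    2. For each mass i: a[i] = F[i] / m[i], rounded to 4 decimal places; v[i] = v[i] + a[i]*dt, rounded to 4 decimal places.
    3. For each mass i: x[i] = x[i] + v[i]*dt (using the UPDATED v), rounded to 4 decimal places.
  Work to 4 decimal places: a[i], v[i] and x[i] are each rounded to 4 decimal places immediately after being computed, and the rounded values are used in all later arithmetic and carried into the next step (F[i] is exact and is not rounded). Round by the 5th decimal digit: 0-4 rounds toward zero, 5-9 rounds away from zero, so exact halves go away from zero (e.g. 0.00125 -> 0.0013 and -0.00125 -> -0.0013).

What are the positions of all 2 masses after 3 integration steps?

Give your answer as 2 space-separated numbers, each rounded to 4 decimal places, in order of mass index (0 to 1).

Answer: 4.8750 10.1250

Derivation:
Step 0: x=[6.0000 11.0000] v=[0.0000 0.0000]
Step 1: x=[5.5000 11.0000] v=[-1.0000 0.0000]
Step 2: x=[5.0000 10.7500] v=[-1.0000 -0.5000]
Step 3: x=[4.8750 10.1250] v=[-0.2500 -1.2500]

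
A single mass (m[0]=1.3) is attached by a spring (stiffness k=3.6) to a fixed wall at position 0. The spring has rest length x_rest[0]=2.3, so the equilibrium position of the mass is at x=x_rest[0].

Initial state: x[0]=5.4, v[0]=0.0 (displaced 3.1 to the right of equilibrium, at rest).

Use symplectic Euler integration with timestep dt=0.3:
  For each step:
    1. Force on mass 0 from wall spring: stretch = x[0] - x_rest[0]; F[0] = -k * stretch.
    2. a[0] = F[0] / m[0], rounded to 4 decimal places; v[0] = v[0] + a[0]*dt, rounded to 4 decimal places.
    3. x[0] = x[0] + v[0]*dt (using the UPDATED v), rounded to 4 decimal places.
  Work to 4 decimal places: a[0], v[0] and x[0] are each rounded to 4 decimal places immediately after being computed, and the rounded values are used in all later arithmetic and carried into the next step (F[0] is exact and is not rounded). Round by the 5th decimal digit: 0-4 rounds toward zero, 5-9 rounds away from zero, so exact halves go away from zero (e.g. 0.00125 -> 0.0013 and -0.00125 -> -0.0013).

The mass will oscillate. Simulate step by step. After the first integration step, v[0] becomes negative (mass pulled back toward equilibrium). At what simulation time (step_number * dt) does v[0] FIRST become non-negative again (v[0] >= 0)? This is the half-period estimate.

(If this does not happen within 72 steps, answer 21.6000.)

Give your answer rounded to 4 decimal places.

Step 0: x=[5.4000] v=[0.0000]
Step 1: x=[4.6274] v=[-2.5754]
Step 2: x=[3.2747] v=[-4.5089]
Step 3: x=[1.6791] v=[-5.3187]
Step 4: x=[0.2382] v=[-4.8029]
Step 5: x=[-0.6888] v=[-3.0900]
Step 6: x=[-0.8709] v=[-0.6070]
Step 7: x=[-0.2627] v=[2.0273]
First v>=0 after going negative at step 7, time=2.1000

Answer: 2.1000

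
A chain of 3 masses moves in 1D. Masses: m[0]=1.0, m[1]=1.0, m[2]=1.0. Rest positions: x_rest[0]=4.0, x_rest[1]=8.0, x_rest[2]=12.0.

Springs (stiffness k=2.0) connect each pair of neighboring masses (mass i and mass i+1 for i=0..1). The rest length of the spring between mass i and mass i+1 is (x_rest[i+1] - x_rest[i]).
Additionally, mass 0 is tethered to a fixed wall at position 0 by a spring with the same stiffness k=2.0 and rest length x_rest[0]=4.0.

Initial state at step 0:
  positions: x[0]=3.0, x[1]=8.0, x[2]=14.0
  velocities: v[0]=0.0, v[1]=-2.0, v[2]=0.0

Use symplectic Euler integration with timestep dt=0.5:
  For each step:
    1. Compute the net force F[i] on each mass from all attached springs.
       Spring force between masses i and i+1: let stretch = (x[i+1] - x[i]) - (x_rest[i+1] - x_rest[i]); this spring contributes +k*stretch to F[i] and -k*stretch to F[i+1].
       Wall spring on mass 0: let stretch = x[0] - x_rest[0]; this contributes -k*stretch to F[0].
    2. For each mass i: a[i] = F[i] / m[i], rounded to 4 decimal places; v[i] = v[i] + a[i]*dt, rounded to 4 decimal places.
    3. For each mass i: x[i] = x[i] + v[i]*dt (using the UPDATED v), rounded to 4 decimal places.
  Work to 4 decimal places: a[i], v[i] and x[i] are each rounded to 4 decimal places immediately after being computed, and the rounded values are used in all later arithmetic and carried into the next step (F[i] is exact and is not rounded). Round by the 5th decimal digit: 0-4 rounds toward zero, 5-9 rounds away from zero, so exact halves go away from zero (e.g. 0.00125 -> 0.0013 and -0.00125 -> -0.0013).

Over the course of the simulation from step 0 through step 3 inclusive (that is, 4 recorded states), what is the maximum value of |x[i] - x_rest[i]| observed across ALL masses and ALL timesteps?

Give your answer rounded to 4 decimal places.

Step 0: x=[3.0000 8.0000 14.0000] v=[0.0000 -2.0000 0.0000]
Step 1: x=[4.0000 7.5000 13.0000] v=[2.0000 -1.0000 -2.0000]
Step 2: x=[4.7500 8.0000 11.2500] v=[1.5000 1.0000 -3.5000]
Step 3: x=[4.7500 8.5000 9.8750] v=[0.0000 1.0000 -2.7500]
Max displacement = 2.1250

Answer: 2.1250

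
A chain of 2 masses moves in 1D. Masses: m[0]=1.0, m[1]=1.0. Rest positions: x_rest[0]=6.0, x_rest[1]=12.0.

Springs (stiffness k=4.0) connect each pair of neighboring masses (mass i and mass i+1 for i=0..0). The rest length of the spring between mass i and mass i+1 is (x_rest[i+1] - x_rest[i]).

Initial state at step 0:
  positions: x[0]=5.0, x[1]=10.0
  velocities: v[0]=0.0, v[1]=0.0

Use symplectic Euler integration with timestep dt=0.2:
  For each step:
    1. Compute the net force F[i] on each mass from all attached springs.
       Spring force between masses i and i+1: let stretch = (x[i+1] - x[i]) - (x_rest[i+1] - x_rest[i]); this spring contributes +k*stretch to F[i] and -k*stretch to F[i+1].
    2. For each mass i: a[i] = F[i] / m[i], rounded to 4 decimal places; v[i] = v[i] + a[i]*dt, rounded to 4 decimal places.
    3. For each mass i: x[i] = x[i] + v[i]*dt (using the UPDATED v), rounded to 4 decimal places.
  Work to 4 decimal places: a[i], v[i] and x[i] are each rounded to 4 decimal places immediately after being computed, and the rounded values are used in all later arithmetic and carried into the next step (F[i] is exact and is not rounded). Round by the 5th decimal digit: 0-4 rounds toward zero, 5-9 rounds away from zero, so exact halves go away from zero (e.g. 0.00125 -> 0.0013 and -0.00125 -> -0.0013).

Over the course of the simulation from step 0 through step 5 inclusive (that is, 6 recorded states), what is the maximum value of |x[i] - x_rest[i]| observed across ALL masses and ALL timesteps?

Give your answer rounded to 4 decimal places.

Answer: 2.0213

Derivation:
Step 0: x=[5.0000 10.0000] v=[0.0000 0.0000]
Step 1: x=[4.8400 10.1600] v=[-0.8000 0.8000]
Step 2: x=[4.5712 10.4288] v=[-1.3440 1.3440]
Step 3: x=[4.2796 10.7204] v=[-1.4579 1.4579]
Step 4: x=[4.0585 10.9415] v=[-1.1053 1.1053]
Step 5: x=[3.9787 11.0213] v=[-0.3989 0.3989]
Max displacement = 2.0213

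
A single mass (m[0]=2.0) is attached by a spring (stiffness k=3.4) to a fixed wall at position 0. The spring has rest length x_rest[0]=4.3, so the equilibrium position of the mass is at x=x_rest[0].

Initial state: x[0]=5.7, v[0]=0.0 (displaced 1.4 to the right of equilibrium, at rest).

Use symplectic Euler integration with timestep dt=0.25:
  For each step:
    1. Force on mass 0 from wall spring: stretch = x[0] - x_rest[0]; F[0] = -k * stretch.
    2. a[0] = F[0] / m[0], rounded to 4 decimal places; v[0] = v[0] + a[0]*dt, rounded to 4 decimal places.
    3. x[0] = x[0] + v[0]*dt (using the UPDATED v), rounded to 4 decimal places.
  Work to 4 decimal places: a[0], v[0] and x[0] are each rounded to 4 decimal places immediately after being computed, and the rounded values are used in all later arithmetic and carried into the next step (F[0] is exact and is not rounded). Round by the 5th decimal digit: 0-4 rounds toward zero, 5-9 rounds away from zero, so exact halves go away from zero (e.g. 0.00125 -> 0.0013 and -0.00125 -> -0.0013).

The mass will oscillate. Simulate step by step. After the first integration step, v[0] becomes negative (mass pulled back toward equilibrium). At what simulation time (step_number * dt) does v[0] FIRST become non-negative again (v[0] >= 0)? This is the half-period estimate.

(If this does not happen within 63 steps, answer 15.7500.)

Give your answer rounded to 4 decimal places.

Answer: 2.5000

Derivation:
Step 0: x=[5.7000] v=[0.0000]
Step 1: x=[5.5513] v=[-0.5950]
Step 2: x=[5.2696] v=[-1.1268]
Step 3: x=[4.8849] v=[-1.5389]
Step 4: x=[4.4380] v=[-1.7875]
Step 5: x=[3.9765] v=[-1.8462]
Step 6: x=[3.5493] v=[-1.7087]
Step 7: x=[3.2019] v=[-1.3897]
Step 8: x=[2.9712] v=[-0.9230]
Step 9: x=[2.8816] v=[-0.3583]
Step 10: x=[2.9427] v=[0.2445]
First v>=0 after going negative at step 10, time=2.5000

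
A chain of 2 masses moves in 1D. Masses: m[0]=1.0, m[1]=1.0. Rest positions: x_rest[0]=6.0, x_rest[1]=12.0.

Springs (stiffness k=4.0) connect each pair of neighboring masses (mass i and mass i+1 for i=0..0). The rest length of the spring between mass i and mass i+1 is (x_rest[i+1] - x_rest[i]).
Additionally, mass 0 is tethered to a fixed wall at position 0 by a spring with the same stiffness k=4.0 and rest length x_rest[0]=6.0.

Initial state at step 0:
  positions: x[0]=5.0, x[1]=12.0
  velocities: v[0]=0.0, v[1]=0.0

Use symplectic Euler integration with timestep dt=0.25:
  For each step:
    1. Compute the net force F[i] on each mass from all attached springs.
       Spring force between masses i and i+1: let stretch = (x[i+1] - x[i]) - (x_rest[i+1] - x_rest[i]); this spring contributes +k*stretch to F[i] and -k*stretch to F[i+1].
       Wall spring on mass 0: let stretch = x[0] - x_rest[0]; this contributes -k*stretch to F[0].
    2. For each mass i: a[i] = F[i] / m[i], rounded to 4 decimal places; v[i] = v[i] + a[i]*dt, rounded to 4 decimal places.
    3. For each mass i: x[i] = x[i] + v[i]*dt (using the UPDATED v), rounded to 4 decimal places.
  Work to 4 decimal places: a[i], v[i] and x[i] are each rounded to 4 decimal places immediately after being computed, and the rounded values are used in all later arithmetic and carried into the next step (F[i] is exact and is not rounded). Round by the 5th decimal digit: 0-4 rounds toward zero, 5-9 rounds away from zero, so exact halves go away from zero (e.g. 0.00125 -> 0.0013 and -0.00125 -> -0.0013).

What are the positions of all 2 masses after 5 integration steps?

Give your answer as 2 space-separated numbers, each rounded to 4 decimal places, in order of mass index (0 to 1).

Answer: 6.1416 11.9971

Derivation:
Step 0: x=[5.0000 12.0000] v=[0.0000 0.0000]
Step 1: x=[5.5000 11.7500] v=[2.0000 -1.0000]
Step 2: x=[6.1875 11.4375] v=[2.7500 -1.2500]
Step 3: x=[6.6406 11.3125] v=[1.8125 -0.5000]
Step 4: x=[6.6016 11.5195] v=[-0.1562 0.8281]
Step 5: x=[6.1416 11.9971] v=[-1.8399 1.9102]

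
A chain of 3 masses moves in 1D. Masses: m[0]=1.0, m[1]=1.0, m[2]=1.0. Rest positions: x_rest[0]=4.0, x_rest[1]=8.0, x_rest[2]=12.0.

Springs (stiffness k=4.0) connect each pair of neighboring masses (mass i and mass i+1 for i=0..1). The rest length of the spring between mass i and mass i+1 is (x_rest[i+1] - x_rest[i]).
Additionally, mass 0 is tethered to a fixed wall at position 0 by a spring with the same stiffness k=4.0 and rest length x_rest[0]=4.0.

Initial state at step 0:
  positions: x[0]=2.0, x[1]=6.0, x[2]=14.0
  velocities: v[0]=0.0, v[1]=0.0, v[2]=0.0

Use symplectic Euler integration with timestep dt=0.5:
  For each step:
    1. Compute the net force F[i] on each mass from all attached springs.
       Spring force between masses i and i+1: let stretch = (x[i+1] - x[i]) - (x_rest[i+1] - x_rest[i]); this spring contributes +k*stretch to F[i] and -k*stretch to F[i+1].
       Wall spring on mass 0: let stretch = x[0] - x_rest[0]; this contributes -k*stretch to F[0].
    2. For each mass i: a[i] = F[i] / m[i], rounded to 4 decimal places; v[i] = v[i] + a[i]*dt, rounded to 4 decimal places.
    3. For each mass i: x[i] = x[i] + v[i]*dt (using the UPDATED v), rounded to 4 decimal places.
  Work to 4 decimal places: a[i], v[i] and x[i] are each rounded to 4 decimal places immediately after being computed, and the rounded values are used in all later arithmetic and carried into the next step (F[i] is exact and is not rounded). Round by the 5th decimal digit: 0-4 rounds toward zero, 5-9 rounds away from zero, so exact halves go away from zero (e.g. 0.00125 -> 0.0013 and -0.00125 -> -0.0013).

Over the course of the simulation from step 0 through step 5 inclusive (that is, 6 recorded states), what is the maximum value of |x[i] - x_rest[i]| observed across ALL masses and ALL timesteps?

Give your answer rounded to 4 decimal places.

Step 0: x=[2.0000 6.0000 14.0000] v=[0.0000 0.0000 0.0000]
Step 1: x=[4.0000 10.0000 10.0000] v=[4.0000 8.0000 -8.0000]
Step 2: x=[8.0000 8.0000 10.0000] v=[8.0000 -4.0000 0.0000]
Step 3: x=[4.0000 8.0000 12.0000] v=[-8.0000 0.0000 4.0000]
Step 4: x=[0.0000 8.0000 14.0000] v=[-8.0000 0.0000 4.0000]
Step 5: x=[4.0000 6.0000 14.0000] v=[8.0000 -4.0000 0.0000]
Max displacement = 4.0000

Answer: 4.0000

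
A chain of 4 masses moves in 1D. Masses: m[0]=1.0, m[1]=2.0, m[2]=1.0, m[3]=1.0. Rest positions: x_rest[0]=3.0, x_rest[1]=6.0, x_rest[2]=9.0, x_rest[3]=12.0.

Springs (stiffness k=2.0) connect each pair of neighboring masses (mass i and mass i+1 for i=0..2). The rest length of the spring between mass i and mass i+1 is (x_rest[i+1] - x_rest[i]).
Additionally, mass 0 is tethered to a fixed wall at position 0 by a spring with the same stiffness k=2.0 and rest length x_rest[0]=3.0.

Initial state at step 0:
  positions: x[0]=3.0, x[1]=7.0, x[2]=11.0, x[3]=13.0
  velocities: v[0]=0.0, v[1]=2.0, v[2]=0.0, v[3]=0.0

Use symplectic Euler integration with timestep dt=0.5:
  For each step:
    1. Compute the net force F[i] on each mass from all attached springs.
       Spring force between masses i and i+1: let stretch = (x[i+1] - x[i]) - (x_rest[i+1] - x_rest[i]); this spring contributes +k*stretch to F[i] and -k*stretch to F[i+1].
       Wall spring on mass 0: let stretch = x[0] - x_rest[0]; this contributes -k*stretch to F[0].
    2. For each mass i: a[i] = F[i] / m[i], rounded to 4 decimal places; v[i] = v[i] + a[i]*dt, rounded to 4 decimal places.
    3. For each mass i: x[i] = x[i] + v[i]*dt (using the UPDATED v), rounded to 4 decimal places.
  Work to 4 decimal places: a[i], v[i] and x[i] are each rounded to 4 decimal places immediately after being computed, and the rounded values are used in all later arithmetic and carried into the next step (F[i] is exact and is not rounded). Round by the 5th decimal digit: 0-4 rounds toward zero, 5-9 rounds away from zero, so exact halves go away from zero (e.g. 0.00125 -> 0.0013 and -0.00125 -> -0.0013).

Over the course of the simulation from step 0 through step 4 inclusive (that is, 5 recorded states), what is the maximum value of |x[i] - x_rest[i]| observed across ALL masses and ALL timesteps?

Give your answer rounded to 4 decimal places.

Answer: 2.8750

Derivation:
Step 0: x=[3.0000 7.0000 11.0000 13.0000] v=[0.0000 2.0000 0.0000 0.0000]
Step 1: x=[3.5000 8.0000 10.0000 13.5000] v=[1.0000 2.0000 -2.0000 1.0000]
Step 2: x=[4.5000 8.3750 9.7500 13.7500] v=[2.0000 0.7500 -0.5000 0.5000]
Step 3: x=[5.1875 8.1250 10.8125 13.5000] v=[1.3750 -0.5000 2.1250 -0.5000]
Step 4: x=[4.7500 7.8125 11.8750 13.4063] v=[-0.8750 -0.6250 2.1250 -0.1875]
Max displacement = 2.8750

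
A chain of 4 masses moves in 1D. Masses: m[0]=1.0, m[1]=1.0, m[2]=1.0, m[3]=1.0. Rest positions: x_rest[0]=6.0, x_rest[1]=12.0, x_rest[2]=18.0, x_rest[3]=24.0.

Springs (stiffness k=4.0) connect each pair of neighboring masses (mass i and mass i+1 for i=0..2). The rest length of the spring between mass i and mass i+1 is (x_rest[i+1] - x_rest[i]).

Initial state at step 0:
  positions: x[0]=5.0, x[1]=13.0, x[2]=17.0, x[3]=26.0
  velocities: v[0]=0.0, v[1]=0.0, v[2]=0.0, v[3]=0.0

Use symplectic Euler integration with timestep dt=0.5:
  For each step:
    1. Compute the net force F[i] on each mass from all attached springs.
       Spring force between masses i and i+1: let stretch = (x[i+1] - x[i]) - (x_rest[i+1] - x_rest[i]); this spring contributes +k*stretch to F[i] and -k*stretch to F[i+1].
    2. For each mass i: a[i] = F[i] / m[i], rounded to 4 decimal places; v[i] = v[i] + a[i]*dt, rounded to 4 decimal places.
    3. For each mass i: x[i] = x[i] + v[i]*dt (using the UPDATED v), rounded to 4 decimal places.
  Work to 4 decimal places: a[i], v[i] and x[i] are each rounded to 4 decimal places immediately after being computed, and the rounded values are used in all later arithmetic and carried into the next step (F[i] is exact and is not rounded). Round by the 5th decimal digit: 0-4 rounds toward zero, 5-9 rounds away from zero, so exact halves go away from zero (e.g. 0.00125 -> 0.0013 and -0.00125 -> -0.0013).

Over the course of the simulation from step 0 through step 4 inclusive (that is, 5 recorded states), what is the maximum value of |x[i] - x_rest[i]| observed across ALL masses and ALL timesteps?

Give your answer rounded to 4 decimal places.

Answer: 4.0000

Derivation:
Step 0: x=[5.0000 13.0000 17.0000 26.0000] v=[0.0000 0.0000 0.0000 0.0000]
Step 1: x=[7.0000 9.0000 22.0000 23.0000] v=[4.0000 -8.0000 10.0000 -6.0000]
Step 2: x=[5.0000 16.0000 15.0000 25.0000] v=[-4.0000 14.0000 -14.0000 4.0000]
Step 3: x=[8.0000 11.0000 19.0000 23.0000] v=[6.0000 -10.0000 8.0000 -4.0000]
Step 4: x=[8.0000 11.0000 19.0000 23.0000] v=[0.0000 0.0000 0.0000 0.0000]
Max displacement = 4.0000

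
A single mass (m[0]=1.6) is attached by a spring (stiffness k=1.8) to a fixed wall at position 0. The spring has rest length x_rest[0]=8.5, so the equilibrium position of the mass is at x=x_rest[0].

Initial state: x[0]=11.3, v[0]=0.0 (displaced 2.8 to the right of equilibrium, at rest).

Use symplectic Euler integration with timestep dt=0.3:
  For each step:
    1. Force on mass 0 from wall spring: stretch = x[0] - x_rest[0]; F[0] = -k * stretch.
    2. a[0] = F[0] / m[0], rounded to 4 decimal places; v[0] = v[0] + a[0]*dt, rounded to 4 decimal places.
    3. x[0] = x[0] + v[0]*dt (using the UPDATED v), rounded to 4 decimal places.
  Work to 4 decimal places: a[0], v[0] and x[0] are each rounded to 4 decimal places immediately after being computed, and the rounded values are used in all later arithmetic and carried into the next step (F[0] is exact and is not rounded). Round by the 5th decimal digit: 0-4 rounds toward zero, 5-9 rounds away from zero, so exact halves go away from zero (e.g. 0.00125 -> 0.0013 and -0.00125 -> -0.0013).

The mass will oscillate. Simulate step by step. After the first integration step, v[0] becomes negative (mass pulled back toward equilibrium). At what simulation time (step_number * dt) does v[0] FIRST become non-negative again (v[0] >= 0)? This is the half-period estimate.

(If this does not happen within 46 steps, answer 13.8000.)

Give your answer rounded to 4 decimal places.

Answer: 3.0000

Derivation:
Step 0: x=[11.3000] v=[0.0000]
Step 1: x=[11.0165] v=[-0.9450]
Step 2: x=[10.4782] v=[-1.7943]
Step 3: x=[9.7396] v=[-2.4620]
Step 4: x=[8.8755] v=[-2.8804]
Step 5: x=[7.9734] v=[-3.0071]
Step 6: x=[7.1246] v=[-2.8294]
Step 7: x=[6.4150] v=[-2.3652]
Step 8: x=[5.9166] v=[-1.6615]
Step 9: x=[5.6797] v=[-0.7896]
Step 10: x=[5.7284] v=[0.1622]
First v>=0 after going negative at step 10, time=3.0000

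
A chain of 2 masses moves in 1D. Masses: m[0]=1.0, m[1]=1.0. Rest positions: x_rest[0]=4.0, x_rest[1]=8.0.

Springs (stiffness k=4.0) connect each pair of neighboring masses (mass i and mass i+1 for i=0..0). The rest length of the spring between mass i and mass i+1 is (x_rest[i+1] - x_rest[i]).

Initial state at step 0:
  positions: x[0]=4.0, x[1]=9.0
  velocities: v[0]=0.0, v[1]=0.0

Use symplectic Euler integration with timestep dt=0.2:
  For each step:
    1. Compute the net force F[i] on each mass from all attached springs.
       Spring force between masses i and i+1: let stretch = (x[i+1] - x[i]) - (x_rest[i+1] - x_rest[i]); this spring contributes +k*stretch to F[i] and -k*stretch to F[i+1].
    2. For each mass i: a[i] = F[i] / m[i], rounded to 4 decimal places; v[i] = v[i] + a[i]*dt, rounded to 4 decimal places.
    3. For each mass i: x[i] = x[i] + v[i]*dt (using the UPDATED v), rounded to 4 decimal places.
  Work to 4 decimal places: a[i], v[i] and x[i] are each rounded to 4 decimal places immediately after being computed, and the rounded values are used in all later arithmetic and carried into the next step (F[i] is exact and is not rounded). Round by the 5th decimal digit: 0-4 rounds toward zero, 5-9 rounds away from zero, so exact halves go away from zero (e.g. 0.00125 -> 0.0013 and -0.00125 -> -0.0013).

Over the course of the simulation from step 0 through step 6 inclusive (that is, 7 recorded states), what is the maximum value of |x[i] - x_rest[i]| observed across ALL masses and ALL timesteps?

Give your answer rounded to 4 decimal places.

Answer: 1.0213

Derivation:
Step 0: x=[4.0000 9.0000] v=[0.0000 0.0000]
Step 1: x=[4.1600 8.8400] v=[0.8000 -0.8000]
Step 2: x=[4.4288 8.5712] v=[1.3440 -1.3440]
Step 3: x=[4.7204 8.2796] v=[1.4579 -1.4579]
Step 4: x=[4.9415 8.0585] v=[1.1053 -1.1053]
Step 5: x=[5.0213 7.9787] v=[0.3989 -0.3989]
Step 6: x=[4.9343 8.0657] v=[-0.4352 0.4352]
Max displacement = 1.0213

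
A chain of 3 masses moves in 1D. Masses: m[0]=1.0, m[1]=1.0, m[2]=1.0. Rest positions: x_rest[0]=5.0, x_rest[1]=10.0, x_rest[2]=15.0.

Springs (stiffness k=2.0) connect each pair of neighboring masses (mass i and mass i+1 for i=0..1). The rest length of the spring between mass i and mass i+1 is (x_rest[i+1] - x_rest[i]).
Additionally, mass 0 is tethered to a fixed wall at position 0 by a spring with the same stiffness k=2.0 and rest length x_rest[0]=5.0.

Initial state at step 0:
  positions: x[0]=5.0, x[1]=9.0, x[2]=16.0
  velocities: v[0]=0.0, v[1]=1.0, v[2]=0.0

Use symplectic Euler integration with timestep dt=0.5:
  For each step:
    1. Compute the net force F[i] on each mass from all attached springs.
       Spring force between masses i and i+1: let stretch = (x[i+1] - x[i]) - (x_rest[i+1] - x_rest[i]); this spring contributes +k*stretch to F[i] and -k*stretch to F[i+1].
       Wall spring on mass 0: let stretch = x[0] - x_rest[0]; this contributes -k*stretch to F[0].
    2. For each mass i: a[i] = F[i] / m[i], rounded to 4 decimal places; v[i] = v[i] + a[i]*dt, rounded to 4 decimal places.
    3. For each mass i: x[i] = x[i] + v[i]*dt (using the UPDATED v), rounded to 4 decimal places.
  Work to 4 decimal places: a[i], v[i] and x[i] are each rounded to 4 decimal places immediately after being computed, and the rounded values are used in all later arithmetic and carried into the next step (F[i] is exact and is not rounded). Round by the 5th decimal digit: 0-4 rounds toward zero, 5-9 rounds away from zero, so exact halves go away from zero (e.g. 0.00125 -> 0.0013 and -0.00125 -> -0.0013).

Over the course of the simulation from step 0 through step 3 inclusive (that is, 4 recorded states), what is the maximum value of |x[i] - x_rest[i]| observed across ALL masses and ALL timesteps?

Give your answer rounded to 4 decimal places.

Answer: 1.7500

Derivation:
Step 0: x=[5.0000 9.0000 16.0000] v=[0.0000 1.0000 0.0000]
Step 1: x=[4.5000 11.0000 15.0000] v=[-1.0000 4.0000 -2.0000]
Step 2: x=[5.0000 11.7500 14.5000] v=[1.0000 1.5000 -1.0000]
Step 3: x=[6.3750 10.5000 15.1250] v=[2.7500 -2.5000 1.2500]
Max displacement = 1.7500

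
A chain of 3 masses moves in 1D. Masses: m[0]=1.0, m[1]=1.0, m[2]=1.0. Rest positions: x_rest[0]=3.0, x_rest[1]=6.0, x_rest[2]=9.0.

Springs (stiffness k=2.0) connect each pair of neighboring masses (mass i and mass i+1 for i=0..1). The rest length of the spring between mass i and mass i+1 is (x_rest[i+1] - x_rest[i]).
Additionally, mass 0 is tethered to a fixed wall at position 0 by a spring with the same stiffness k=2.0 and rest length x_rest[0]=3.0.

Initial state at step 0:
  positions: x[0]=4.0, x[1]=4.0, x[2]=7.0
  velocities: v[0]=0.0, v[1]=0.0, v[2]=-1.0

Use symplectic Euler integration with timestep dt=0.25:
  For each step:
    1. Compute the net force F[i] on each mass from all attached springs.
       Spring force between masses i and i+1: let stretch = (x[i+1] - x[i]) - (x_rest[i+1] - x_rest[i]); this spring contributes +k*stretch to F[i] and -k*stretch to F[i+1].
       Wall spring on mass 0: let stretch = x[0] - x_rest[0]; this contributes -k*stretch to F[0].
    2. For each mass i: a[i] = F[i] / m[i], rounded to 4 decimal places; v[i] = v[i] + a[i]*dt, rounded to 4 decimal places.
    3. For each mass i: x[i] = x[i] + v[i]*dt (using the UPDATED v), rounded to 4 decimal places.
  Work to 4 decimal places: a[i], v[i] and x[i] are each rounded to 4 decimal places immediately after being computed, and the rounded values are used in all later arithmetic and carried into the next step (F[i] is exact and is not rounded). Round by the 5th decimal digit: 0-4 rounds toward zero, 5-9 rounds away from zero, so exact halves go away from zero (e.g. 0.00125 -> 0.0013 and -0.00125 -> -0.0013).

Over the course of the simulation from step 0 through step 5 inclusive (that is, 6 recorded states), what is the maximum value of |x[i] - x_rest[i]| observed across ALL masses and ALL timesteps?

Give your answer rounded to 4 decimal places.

Step 0: x=[4.0000 4.0000 7.0000] v=[0.0000 0.0000 -1.0000]
Step 1: x=[3.5000 4.3750 6.7500] v=[-2.0000 1.5000 -1.0000]
Step 2: x=[2.6719 4.9375 6.5781] v=[-3.3125 2.2500 -0.6875]
Step 3: x=[1.7930 5.4219 6.5762] v=[-3.5157 1.9375 -0.0078]
Step 4: x=[1.1436 5.5970 6.8050] v=[-2.5978 0.7002 0.9151]
Step 5: x=[0.9079 5.3664 7.2578] v=[-0.9429 -0.9225 1.8111]
Max displacement = 2.4238

Answer: 2.4238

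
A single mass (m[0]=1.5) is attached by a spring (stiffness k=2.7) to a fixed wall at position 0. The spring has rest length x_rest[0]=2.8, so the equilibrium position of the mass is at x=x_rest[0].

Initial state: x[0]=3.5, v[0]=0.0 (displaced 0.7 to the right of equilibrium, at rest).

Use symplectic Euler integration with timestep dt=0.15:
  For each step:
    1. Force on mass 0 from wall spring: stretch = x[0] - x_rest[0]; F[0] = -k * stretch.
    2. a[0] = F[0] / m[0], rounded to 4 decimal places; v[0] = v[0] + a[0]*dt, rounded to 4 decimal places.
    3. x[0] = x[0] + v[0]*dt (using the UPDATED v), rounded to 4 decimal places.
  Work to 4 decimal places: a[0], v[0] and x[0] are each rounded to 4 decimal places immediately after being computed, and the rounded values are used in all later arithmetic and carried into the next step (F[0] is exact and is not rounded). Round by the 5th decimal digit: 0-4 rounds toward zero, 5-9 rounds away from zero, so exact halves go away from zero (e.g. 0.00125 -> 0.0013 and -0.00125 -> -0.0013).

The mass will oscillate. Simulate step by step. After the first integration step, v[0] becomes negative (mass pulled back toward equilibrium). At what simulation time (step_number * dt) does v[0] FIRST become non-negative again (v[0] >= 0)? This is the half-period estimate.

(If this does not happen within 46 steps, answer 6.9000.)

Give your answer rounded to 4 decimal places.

Step 0: x=[3.5000] v=[0.0000]
Step 1: x=[3.4717] v=[-0.1890]
Step 2: x=[3.4161] v=[-0.3704]
Step 3: x=[3.3356] v=[-0.5368]
Step 4: x=[3.2334] v=[-0.6814]
Step 5: x=[3.1136] v=[-0.7984]
Step 6: x=[2.9811] v=[-0.8831]
Step 7: x=[2.8413] v=[-0.9320]
Step 8: x=[2.6998] v=[-0.9431]
Step 9: x=[2.5624] v=[-0.9160]
Step 10: x=[2.4346] v=[-0.8518]
Step 11: x=[2.3216] v=[-0.7531]
Step 12: x=[2.2280] v=[-0.6239]
Step 13: x=[2.1576] v=[-0.4695]
Step 14: x=[2.1132] v=[-0.2961]
Step 15: x=[2.0966] v=[-0.1107]
Step 16: x=[2.1085] v=[0.0792]
First v>=0 after going negative at step 16, time=2.4000

Answer: 2.4000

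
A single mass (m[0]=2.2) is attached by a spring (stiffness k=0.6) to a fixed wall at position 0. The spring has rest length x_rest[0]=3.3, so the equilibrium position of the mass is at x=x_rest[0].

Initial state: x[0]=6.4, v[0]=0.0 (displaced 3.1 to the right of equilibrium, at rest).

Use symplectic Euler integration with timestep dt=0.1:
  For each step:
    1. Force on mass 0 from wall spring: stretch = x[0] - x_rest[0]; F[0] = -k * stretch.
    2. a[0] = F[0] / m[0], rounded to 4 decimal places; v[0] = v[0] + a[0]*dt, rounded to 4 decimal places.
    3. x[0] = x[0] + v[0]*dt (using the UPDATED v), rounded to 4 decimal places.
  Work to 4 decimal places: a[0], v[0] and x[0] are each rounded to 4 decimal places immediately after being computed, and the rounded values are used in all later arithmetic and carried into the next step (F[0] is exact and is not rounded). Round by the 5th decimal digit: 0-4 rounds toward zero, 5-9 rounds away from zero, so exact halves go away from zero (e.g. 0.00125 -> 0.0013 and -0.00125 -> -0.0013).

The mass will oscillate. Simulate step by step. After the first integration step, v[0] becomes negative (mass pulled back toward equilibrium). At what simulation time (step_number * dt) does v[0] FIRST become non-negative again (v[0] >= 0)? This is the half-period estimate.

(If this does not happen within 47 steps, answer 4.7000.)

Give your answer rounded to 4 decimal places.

Answer: 4.7000

Derivation:
Step 0: x=[6.4000] v=[0.0000]
Step 1: x=[6.3915] v=[-0.0846]
Step 2: x=[6.3746] v=[-0.1689]
Step 3: x=[6.3493] v=[-0.2528]
Step 4: x=[6.3157] v=[-0.3360]
Step 5: x=[6.2739] v=[-0.4183]
Step 6: x=[6.2240] v=[-0.4994]
Step 7: x=[6.1661] v=[-0.5792]
Step 8: x=[6.1004] v=[-0.6574]
Step 9: x=[6.0270] v=[-0.7338]
Step 10: x=[5.9462] v=[-0.8082]
Step 11: x=[5.8582] v=[-0.8804]
Step 12: x=[5.7632] v=[-0.9502]
Step 13: x=[5.6615] v=[-1.0174]
Step 14: x=[5.5533] v=[-1.0818]
Step 15: x=[5.4390] v=[-1.1433]
Step 16: x=[5.3188] v=[-1.2016]
Step 17: x=[5.1931] v=[-1.2567]
Step 18: x=[5.0623] v=[-1.3083]
Step 19: x=[4.9267] v=[-1.3564]
Step 20: x=[4.7866] v=[-1.4008]
Step 21: x=[4.6425] v=[-1.4413]
Step 22: x=[4.4947] v=[-1.4779]
Step 23: x=[4.3437] v=[-1.5105]
Step 24: x=[4.1898] v=[-1.5390]
Step 25: x=[4.0335] v=[-1.5633]
Step 26: x=[3.8752] v=[-1.5833]
Step 27: x=[3.7153] v=[-1.5990]
Step 28: x=[3.5543] v=[-1.6103]
Step 29: x=[3.3926] v=[-1.6172]
Step 30: x=[3.2306] v=[-1.6197]
Step 31: x=[3.0688] v=[-1.6178]
Step 32: x=[2.9077] v=[-1.6115]
Step 33: x=[2.7476] v=[-1.6008]
Step 34: x=[2.5890] v=[-1.5857]
Step 35: x=[2.4324] v=[-1.5663]
Step 36: x=[2.2781] v=[-1.5426]
Step 37: x=[2.1266] v=[-1.5147]
Step 38: x=[1.9783] v=[-1.4827]
Step 39: x=[1.8336] v=[-1.4467]
Step 40: x=[1.6929] v=[-1.4067]
Step 41: x=[1.5566] v=[-1.3629]
Step 42: x=[1.4251] v=[-1.3154]
Step 43: x=[1.2987] v=[-1.2643]
Step 44: x=[1.1777] v=[-1.2097]
Step 45: x=[1.0625] v=[-1.1518]
Step 46: x=[0.9534] v=[-1.0908]
Step 47: x=[0.8507] v=[-1.0268]
v[0] did not become non-negative within 47 steps; using fallback time=4.7000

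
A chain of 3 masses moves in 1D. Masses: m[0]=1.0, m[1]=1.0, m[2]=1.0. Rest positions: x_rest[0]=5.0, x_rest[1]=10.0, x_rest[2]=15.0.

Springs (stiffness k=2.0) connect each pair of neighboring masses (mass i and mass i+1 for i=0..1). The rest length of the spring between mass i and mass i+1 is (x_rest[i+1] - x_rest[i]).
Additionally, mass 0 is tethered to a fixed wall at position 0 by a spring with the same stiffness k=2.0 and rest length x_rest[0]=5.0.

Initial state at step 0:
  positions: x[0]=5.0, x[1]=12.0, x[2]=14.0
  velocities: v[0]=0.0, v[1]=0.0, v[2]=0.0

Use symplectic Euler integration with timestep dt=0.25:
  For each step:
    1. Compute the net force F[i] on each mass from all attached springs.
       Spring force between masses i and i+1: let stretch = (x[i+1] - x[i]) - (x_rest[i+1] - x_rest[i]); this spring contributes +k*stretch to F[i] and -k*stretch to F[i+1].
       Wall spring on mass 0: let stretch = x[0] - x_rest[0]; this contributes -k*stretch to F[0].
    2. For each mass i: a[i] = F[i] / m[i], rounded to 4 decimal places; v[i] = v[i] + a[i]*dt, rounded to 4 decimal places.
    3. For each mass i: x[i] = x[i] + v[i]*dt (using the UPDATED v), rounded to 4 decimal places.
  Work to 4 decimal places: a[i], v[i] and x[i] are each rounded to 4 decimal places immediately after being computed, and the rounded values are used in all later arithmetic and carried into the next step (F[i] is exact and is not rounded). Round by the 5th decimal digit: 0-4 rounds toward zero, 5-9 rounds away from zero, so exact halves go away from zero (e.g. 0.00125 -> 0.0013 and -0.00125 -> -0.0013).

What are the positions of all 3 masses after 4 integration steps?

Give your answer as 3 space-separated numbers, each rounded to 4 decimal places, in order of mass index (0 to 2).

Answer: 5.8143 8.6597 16.1724

Derivation:
Step 0: x=[5.0000 12.0000 14.0000] v=[0.0000 0.0000 0.0000]
Step 1: x=[5.2500 11.3750 14.3750] v=[1.0000 -2.5000 1.5000]
Step 2: x=[5.6094 10.3594 15.0000] v=[1.4375 -4.0625 2.5000]
Step 3: x=[5.8614 9.3301 15.6699] v=[1.0078 -4.1172 2.6797]
Step 4: x=[5.8143 8.6597 16.1724] v=[-0.1886 -2.6817 2.0098]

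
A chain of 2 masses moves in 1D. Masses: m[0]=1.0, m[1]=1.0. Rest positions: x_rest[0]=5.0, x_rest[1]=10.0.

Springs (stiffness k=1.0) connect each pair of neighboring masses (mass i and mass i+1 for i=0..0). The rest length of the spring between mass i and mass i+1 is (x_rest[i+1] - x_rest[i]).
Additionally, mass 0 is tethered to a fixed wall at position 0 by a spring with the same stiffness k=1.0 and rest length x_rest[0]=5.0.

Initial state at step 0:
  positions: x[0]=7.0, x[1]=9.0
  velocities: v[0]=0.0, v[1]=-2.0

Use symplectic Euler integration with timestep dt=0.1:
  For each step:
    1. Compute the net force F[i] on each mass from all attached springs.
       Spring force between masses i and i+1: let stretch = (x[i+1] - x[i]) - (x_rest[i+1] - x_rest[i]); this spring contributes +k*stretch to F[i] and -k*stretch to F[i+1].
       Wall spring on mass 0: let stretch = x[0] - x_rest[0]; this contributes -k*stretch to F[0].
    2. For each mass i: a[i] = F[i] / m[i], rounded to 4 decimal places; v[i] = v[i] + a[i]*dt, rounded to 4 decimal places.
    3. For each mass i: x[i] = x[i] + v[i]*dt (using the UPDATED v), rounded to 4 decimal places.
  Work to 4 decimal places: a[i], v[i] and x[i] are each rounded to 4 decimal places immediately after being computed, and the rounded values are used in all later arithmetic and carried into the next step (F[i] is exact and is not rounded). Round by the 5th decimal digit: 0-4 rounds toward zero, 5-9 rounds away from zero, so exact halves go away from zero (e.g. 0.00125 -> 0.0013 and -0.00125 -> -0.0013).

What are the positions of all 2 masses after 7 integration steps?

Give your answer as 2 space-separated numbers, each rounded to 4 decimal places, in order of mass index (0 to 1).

Answer: 5.6522 8.4506

Derivation:
Step 0: x=[7.0000 9.0000] v=[0.0000 -2.0000]
Step 1: x=[6.9500 8.8300] v=[-0.5000 -1.7000]
Step 2: x=[6.8493 8.6912] v=[-1.0070 -1.3880]
Step 3: x=[6.6985 8.5840] v=[-1.5077 -1.0722]
Step 4: x=[6.4996 8.5079] v=[-1.9890 -0.7608]
Step 5: x=[6.2558 8.4617] v=[-2.4381 -0.4616]
Step 6: x=[5.9715 8.4435] v=[-2.8431 -0.1822]
Step 7: x=[5.6522 8.4506] v=[-3.1931 0.0706]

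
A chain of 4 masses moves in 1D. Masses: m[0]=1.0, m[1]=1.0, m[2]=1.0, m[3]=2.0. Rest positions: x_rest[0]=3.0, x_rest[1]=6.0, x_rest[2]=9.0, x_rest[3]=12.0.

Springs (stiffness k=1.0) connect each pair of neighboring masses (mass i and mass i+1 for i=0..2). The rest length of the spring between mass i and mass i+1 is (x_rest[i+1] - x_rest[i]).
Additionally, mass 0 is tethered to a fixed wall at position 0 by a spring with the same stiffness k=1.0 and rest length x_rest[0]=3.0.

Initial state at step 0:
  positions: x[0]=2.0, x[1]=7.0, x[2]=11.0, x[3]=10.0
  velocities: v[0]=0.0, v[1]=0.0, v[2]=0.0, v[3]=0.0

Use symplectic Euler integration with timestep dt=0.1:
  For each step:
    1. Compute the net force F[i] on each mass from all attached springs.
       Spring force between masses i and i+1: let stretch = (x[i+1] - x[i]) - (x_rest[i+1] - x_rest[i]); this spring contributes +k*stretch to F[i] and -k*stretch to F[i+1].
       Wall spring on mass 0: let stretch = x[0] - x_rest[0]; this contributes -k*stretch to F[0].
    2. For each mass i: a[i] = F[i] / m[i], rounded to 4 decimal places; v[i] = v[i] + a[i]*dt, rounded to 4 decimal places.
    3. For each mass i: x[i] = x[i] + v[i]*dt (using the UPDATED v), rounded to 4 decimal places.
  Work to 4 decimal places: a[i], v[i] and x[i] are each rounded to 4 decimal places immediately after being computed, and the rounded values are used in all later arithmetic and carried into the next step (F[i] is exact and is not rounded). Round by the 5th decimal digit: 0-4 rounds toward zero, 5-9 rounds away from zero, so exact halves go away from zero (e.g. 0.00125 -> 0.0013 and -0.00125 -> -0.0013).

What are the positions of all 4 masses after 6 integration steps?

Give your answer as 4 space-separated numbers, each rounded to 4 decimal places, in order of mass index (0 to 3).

Answer: 2.5822 6.7903 10.0249 10.3963

Derivation:
Step 0: x=[2.0000 7.0000 11.0000 10.0000] v=[0.0000 0.0000 0.0000 0.0000]
Step 1: x=[2.0300 6.9900 10.9500 10.0200] v=[0.3000 -0.1000 -0.5000 0.2000]
Step 2: x=[2.0893 6.9700 10.8511 10.0597] v=[0.5930 -0.2000 -0.9890 0.3965]
Step 3: x=[2.1765 6.9400 10.7055 10.1183] v=[0.8721 -0.3000 -1.4563 0.5861]
Step 4: x=[2.2896 6.9000 10.5163 10.1949] v=[1.1308 -0.3998 -1.8916 0.7655]
Step 5: x=[2.4259 6.8501 10.2878 10.2881] v=[1.3629 -0.4992 -2.2854 0.9316]
Step 6: x=[2.5822 6.7903 10.0249 10.3963] v=[1.5627 -0.5979 -2.6291 1.0816]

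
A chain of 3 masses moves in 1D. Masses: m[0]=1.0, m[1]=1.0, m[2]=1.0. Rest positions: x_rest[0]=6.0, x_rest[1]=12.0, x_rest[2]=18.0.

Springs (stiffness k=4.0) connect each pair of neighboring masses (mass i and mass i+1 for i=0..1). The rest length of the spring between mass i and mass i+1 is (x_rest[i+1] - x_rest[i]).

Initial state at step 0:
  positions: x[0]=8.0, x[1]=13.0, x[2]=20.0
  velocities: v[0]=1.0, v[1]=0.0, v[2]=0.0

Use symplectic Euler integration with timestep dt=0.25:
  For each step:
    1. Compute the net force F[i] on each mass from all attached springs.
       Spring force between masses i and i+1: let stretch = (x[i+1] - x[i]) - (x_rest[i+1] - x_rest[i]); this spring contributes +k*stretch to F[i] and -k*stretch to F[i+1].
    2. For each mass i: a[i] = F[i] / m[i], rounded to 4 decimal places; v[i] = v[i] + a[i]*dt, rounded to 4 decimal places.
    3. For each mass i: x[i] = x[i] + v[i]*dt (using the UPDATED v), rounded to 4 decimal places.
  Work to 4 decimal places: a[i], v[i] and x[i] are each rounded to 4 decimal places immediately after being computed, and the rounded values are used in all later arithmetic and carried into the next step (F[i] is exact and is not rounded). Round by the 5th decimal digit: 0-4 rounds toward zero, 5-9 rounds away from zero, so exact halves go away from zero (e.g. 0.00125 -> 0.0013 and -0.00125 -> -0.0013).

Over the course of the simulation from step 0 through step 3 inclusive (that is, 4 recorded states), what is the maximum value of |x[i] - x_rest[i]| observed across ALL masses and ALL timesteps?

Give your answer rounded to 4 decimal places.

Step 0: x=[8.0000 13.0000 20.0000] v=[1.0000 0.0000 0.0000]
Step 1: x=[8.0000 13.5000 19.7500] v=[0.0000 2.0000 -1.0000]
Step 2: x=[7.8750 14.1875 19.4375] v=[-0.5000 2.7500 -1.2500]
Step 3: x=[7.8281 14.6094 19.3125] v=[-0.1875 1.6875 -0.5000]
Max displacement = 2.6094

Answer: 2.6094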